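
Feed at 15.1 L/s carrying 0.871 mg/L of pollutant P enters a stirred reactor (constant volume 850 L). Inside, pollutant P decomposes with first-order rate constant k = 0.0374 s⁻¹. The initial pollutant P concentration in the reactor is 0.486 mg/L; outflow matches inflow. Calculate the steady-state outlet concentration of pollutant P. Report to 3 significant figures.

0.280 mg/L

Species balance: V dC/dt = Q C_in − Q C − k V C.
At steady state: 0 = Q C_in − (Q + kV) C_ss, so C_ss = Q C_in/(Q + kV).
C_ss = 15.1·0.871/(15.1 + 0.0374·850) = 13.152/46.890 = 0.28049 mg/L.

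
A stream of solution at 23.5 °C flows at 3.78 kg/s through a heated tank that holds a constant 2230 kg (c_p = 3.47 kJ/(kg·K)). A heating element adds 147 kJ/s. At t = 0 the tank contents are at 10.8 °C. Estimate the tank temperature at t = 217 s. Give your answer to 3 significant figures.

18.2 °C

M c_p dT/dt = ṁ c_p (T_in − T) + Q̇.
τ = M/ṁ = 589.95 s; T_ss = T_in + Q̇/(ṁ c_p) = 23.5 + 147/(3.78·3.47) = 34.707 °C.
Solution: T(t) = T_ss + (T₀ − T_ss) e^(−t/τ).
T(217) = 34.707 + (-23.907)·e^(−217/589.95) = 34.707 + (-23.907)·0.69224 = 18.158 °C.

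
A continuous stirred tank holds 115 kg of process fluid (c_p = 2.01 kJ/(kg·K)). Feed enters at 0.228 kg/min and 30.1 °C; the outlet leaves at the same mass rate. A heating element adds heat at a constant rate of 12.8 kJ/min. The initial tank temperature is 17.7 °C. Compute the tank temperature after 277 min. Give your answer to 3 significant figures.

M c_p dT/dt = ṁ c_p (T_in − T) + Q̇.
Rearrange: dT/dt = (T_ss − T)/τ with τ = M/ṁ = 504.39 min and T_ss = T_in + Q̇/(ṁ c_p) = 58.031 °C.
T approaches T_ss exponentially: T(t) = T_ss + (T₀ − T_ss) e^(−t/τ).
T(277) = 58.031 + (-40.331)·e^(−277/504.39) = 58.031 + (-40.331)·0.57742 = 34.743 °C.

34.7 °C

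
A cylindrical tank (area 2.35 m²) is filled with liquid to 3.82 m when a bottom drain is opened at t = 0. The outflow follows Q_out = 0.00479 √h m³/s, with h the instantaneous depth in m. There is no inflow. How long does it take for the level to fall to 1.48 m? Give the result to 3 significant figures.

A dh/dt = −Q_out = −0.00479 √h.
∫ h^(−1/2) dh = −(0.00479/A) ∫ dt, giving 2√h = 2√h₀ − (0.00479/A) t.
t = 2A(√h₀ − √h)/0.00479 = 2·2.35·(√3.82 − √1.48)/0.00479
  = 4.7000 × (1.9545 − 1.2166) / 0.00479 = 724.06 s.

724 s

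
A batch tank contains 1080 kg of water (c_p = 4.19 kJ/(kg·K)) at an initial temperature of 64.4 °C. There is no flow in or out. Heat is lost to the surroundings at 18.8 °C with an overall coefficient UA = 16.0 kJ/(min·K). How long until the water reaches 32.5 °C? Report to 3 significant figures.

340 min

Lumped-capacitance energy balance: M c_p dT/dt = UA(T_amb − T).
τ = M c_p/UA = 282.83 min; T_ss = T_amb = 18.800 °C.
T(t) = T_ss + (T₀ − T_ss)e^(−t/τ); set T = 32.5:
t = −τ ln[(T − T_ss)/(T₀ − T_ss)] = −282.83 · ln(0.30044) = 340.10 min.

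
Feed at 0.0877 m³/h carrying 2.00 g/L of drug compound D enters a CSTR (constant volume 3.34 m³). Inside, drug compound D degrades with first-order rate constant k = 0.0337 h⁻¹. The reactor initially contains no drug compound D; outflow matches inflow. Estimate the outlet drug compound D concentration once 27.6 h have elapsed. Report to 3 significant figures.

0.708 g/L

V dC/dt = Q(C_in − C) − k V C.
dC/dt = (Q/V) C_in − (Q/V + k) C; effective rate a = Q/V + k = 0.026257 + 0.0337 = 0.059957 h⁻¹.
C_ss = Q C_in/(Q + kV) = 0.87587 g/L; C(t) = C_ss + (C₀ − C_ss) e^(−a t).
C(27.6) = 0.87587 + (-0.87587)·e^(−0.059957·27.6) = 0.87587 + (-0.87587)·0.19113 = 0.70847 g/L.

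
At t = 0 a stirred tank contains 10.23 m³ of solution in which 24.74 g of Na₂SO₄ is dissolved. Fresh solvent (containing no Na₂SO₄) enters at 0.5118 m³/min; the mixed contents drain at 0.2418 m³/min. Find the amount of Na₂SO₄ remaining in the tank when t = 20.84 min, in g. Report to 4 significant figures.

16.71 g

Let m(t) be the amount of Na₂SO₄. Volume: V(t) = V₀ + (Q_in − Q_out) t = 10.23 + 0.270000 t; V(20.84) = 15.8568 m³.
Solute balance: dm/dt = 0 − Q_out C = −Q_out m/V(t).
Separate: dm/m = −Q_out dt/V(t) ⇒ ln(m/m₀) = −(Q_out/(Q_in−Q_out)) ln(V/V₀).
m = m₀ (V₀/V)^(Q_out/(Q_in−Q_out)) = 24.74 × (10.23/15.8568)^(0.895556) = 16.7086 g.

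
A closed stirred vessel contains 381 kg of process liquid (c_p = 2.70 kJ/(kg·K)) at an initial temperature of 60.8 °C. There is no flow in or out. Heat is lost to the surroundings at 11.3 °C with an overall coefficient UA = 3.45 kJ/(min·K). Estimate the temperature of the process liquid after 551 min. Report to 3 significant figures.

Lumped-capacitance energy balance: M c_p dT/dt = UA(T_amb − T).
dT/dt = (T_ss − T)/τ with T_ss = T_amb = 11.300 °C, τ = M c_p/UA = 381·2.70/3.45 = 298.17 min.
Integrating: T(t) = T_ss + (T₀ − T_ss) e^(−t/τ).
T(551) = 11.300 + (49.500)·0.15757 = 19.099 °C.

19.1 °C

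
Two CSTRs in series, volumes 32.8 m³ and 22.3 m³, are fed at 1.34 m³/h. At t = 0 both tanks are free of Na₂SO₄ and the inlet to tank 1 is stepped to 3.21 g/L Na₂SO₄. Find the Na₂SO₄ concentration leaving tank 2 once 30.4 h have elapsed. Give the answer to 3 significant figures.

1.41 g/L

Time constants: τᵢ = Vᵢ/Q for each well-mixed tank.
τ₁ = 32.8/1.34 = 24.478 h; τ₂ = 22.3/1.34 = 16.642 h.
Solving the cascade with C₁(0)=C₂(0)=0 gives C₂(t) = C_in[1 − (τ₁ e^(−t/τ₁) − τ₂ e^(−t/τ₂))/(τ₁ − τ₂)].
At t = 30.4: e^(−t/τ₁) = 0.28882, e^(−t/τ₂) = 0.16094.
C₂ = 3.21·[1 − (24.478·0.28882 − 16.642·0.16094)/(7.8358)] = 3.21·0.43959 = 1.4111 g/L.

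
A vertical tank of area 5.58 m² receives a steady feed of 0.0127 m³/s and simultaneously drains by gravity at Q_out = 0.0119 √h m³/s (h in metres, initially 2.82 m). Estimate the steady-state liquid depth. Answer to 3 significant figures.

A dh/dt = Q_in − 0.0119 √h. Steady state requires inflow = outflow:
Q_in = 0.0119 √h_ss ⇒ √h_ss = 0.0127/0.0119 = 1.0672.
h_ss = 1.0672² = 1.1390 m. (Since h₀ = 2.82 m > h_ss, the level will fall toward this value.)

1.14 m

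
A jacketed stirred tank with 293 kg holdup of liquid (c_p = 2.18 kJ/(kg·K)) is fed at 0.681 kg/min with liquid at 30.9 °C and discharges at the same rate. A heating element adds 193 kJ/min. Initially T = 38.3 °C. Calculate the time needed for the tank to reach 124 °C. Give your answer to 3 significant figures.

517 min

M c_p dT/dt = ṁ c_p (T_in − T) + Q̇.
τ = M/ṁ = 430.25 min; T_ss = T_in + Q̇/(ṁ c_p) = 160.90 °C.
T(t) = T_ss + (T₀ − T_ss) e^(−t/τ). Set T = 124:
e^(−t/τ) = (124 − 160.90)/(38.3 − 160.90) = 0.30100
t = −430.25 · ln(0.30100) = 516.58 min.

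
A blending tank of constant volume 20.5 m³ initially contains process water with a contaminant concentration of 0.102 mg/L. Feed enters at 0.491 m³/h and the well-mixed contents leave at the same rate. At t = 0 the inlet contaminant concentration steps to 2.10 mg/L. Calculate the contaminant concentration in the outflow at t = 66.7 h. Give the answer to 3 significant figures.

1.70 mg/L

Transient balance on the dissolved component: V dC/dt = Q(C_in − C).
Rewrite as dC/dt + C/τ = C_in/τ, τ = V/Q = 41.752 h.
Integrating: C(t) = C_in + (C₀ − C_in) e^(−t/τ).
C(66.7) = 2.10 + (0.102 − 2.10)·e^(−66.7/41.752) = 2.10 + (-1.9980)·0.20239 = 1.6956 mg/L.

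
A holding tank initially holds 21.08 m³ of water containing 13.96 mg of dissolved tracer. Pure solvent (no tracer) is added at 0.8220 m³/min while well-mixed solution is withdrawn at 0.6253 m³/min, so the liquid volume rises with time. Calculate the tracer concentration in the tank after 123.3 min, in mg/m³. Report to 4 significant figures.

Let m(t) be the amount of tracer. Volume: V(t) = V₀ + (Q_in − Q_out) t = 21.08 + 0.196700 t; V(123.3) = 45.3331 m³.
Solute balance: dm/dt = 0 − Q_out C = −Q_out m/V(t).
Separate: dm/m = −Q_out dt/V(t) ⇒ ln(m/m₀) = −(Q_out/(Q_in−Q_out)) ln(V/V₀).
m = m₀ (V₀/V)^(Q_out/(Q_in−Q_out)) = 13.96 × (21.08/45.3331)^(3.17895) = 1.22389 mg.
C = m/V = 1.22389/45.3331 = 0.0269976 mg/m³.

0.02700 mg/m³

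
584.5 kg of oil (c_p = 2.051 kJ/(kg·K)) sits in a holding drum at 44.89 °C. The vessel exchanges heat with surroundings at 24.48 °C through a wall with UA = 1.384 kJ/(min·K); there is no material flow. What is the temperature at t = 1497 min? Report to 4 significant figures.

Lumped-capacitance energy balance: M c_p dT/dt = UA(T_amb − T).
dT/dt = (T_ss − T)/τ with T_ss = T_amb = 24.4800 °C, τ = M c_p/UA = 584.5·2.051/1.384 = 866.192 min.
Solution: T(t) = T_ss + (T₀ − T_ss) e^(−t/τ).
T(1497) = 24.4800 + (20.4100)·0.177594 = 28.1047 °C.

28.10 °C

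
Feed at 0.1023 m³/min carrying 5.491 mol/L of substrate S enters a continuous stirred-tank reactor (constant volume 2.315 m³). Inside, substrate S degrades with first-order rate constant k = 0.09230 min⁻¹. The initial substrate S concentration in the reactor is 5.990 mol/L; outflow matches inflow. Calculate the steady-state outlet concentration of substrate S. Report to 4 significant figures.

1.778 mol/L

Species balance: V dC/dt = Q C_in − Q C − k V C.
At steady state: 0 = Q C_in − (Q + kV) C_ss, so C_ss = Q C_in/(Q + kV).
C_ss = 0.1023·5.491/(0.1023 + 0.09230·2.315) = 0.561729/0.315974 = 1.77777 mol/L.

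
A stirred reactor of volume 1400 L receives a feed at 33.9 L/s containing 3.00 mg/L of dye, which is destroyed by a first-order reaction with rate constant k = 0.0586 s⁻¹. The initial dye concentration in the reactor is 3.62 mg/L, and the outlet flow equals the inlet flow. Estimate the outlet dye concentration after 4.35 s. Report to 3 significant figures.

2.79 mg/L

Species balance: V dC/dt = Q C_in − Q C − k V C.
dC/dt = (Q/V) C_in − (Q/V + k) C; effective rate a = Q/V + k = 0.024214 + 0.0586 = 0.082814 s⁻¹.
C_ss = Q C_in/(Q + kV) = 0.87718 mg/L; C(t) = C_ss + (C₀ − C_ss) e^(−a t).
C(4.35) = 0.87718 + (2.7428)·e^(−0.082814·4.35) = 0.87718 + (2.7428)·0.69751 = 2.7903 mg/L.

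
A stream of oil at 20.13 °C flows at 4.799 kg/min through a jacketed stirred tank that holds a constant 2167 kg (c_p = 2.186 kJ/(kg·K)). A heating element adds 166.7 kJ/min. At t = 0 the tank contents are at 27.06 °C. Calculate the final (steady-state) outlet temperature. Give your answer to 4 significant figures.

36.02 °C

M c_p dT/dt = ṁ c_p (T_in − T) + Q̇.
At steady state dT/dt = 0 ⇒ T_ss = T_in + Q̇/(ṁ c_p) = 20.13 + 166.7/(4.799·2.186) = 36.0204 °C.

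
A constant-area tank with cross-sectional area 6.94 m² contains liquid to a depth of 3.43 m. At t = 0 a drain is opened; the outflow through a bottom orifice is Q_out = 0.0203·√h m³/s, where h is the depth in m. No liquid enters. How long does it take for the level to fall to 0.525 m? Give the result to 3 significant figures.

Unsteady balance on liquid volume: A dh/dt = −0.0203 √h.
Separate and integrate: 2(√h − √h₀) = −(0.0203/A) t.
t = 2A(√h₀ − √h)/0.0203 = 2·6.94·(√3.43 − √0.525)/0.0203
  = 13.880 × (1.8520 − 0.72457) / 0.0203 = 770.89 s.

771 s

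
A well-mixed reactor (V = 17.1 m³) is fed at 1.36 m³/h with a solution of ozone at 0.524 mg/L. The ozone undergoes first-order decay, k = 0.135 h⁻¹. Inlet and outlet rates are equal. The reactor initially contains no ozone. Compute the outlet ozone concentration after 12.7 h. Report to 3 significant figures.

0.182 mg/L

Accumulation = in − out − consumed: V dC/dt = Q C_in − Q C − k V C.
dC/dt = (Q/V) C_in − (Q/V + k) C; effective rate a = Q/V + k = 0.079532 + 0.135 = 0.21453 h⁻¹.
C_ss = Q C_in/(Q + kV) = 0.19426 mg/L; C(t) = C_ss + (C₀ − C_ss) e^(−a t).
C(12.7) = 0.19426 + (-0.19426)·e^(−0.21453·12.7) = 0.19426 + (-0.19426)·0.065575 = 0.18152 mg/L.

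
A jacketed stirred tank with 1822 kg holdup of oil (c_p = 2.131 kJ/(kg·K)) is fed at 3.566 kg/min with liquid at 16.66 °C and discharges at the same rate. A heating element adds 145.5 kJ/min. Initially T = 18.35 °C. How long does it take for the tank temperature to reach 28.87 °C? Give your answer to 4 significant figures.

471.5 min

M c_p dT/dt = ṁ c_p (T_in − T) + Q̇.
τ = M/ṁ = 510.937 min; T_ss = T_in + Q̇/(ṁ c_p) = 35.8069 °C.
T(t) = T_ss + (T₀ − T_ss) e^(−t/τ). Set T = 28.87:
e^(−t/τ) = (28.87 − 35.8069)/(18.35 − 35.8069) = 0.397373
t = −510.937 · ln(0.397373) = 471.534 min.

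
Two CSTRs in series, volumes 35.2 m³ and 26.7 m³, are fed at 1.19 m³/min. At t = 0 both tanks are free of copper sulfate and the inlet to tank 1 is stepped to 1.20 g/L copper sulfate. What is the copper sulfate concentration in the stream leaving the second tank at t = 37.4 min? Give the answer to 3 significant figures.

0.508 g/L

Time constants: τᵢ = Vᵢ/Q for each well-mixed tank.
τ₁ = 35.2/1.19 = 29.580 min; τ₂ = 26.7/1.19 = 22.437 min.
Tank 1: C₁ = C_in(1 − e^(−t/τ₁)). Tank 2 (τ₁ ≠ τ₂): C₂ = C_in[1 − (τ₁ e^(−t/τ₁) − τ₂ e^(−t/τ₂))/(τ₁ − τ₂)].
At t = 37.4: e^(−t/τ₁) = 0.28242, e^(−t/τ₂) = 0.18883.
C₂ = 1.20·[1 − (29.580·0.28242 − 22.437·0.18883)/(7.1429)] = 1.20·0.42362 = 0.50835 g/L.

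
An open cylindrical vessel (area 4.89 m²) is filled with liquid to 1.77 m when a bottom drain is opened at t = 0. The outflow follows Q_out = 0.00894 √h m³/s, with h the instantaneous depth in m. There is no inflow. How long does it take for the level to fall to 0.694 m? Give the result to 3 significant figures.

With no inflow, A dh/dt = −0.00894 √h.
∫ h^(−1/2) dh = −(0.00894/A) ∫ dt, giving 2√h = 2√h₀ − (0.00894/A) t.
t = 2A(√h₀ − √h)/0.00894 = 2·4.89·(√1.77 − √0.694)/0.00894
  = 9.7800 × (1.3304 − 0.83307) / 0.00894 = 544.08 s.

544 s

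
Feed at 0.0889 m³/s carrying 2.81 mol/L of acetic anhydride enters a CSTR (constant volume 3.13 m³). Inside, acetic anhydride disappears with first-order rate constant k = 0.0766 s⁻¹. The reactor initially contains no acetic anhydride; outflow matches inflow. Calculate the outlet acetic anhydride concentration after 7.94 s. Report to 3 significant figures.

0.430 mol/L

V dC/dt = Q(C_in − C) − k V C.
This is linear with rate a = Q/V + k = 0.10500 s⁻¹.
C_ss = Q C_in/(Q + kV) = 0.76009 mol/L; C(t) = C_ss + (C₀ − C_ss) e^(−a t).
C(7.94) = 0.76009 + (-0.76009)·e^(−0.10500·7.94) = 0.76009 + (-0.76009)·0.43443 = 0.42988 mol/L.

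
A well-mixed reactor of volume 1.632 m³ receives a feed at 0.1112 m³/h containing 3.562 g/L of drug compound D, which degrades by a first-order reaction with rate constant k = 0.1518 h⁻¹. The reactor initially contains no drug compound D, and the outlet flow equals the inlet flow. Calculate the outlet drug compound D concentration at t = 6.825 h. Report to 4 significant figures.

0.8576 g/L

V dC/dt = Q(C_in − C) − k V C.
dC/dt = (Q/V) C_in − (Q/V + k) C; effective rate a = Q/V + k = 0.0681373 + 0.1518 = 0.219937 h⁻¹.
C_ss = Q C_in/(Q + kV) = 1.10352 g/L; C(t) = C_ss + (C₀ − C_ss) e^(−a t).
C(6.825) = 1.10352 + (-1.10352)·e^(−0.219937·6.825) = 1.10352 + (-1.10352)·0.222891 = 0.857554 g/L.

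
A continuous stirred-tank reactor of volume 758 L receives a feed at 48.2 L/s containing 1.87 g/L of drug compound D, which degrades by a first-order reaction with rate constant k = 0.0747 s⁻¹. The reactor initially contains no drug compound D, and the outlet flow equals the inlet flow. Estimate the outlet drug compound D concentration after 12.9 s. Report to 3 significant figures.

0.715 g/L

Species balance: V dC/dt = Q C_in − Q C − k V C.
dC/dt = (Q/V) C_in − (Q/V + k) C; effective rate a = Q/V + k = 0.063588 + 0.0747 = 0.13829 s⁻¹.
C_ss = Q C_in/(Q + kV) = 0.85987 g/L; C(t) = C_ss + (C₀ − C_ss) e^(−a t).
C(12.9) = 0.85987 + (-0.85987)·e^(−0.13829·12.9) = 0.85987 + (-0.85987)·0.16798 = 0.71543 g/L.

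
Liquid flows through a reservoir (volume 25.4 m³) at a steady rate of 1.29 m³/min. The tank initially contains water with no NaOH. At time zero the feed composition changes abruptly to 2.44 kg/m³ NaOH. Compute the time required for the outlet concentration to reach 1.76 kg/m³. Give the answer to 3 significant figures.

25.2 min

Species balance: V dC/dt = Q(C_in − C) ⇒ τ = V/Q = 19.690 min.
C(t) = C_in + (C₀ − C_in) e^(−t/τ). Set C = 1.76 and solve for t:
e^(−t/τ) = (C − C_in)/(C₀ − C_in) = (1.76 − 2.44)/(0 − 2.44) = 0.27869
t = −τ ln(…) = 19.690 × 1.2777 = 25.157 min.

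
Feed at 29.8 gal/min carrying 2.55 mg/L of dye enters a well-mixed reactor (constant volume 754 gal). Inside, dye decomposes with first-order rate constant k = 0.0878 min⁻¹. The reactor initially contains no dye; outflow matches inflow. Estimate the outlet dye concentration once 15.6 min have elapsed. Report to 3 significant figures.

Species balance: V dC/dt = Q C_in − Q C − k V C.
This is linear with rate a = Q/V + k = 0.12732 min⁻¹.
C_ss = Q C_in/(Q + kV) = 0.79155 mg/L; C(t) = C_ss + (C₀ − C_ss) e^(−a t).
C(15.6) = 0.79155 + (-0.79155)·e^(−0.12732·15.6) = 0.79155 + (-0.79155)·0.13721 = 0.68294 mg/L.

0.683 mg/L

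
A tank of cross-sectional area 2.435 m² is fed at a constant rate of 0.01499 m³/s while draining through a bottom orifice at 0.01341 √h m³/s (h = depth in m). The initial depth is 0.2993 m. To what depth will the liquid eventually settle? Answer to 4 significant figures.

Volume balance on the tank: A dh/dt = Q_in − 0.01341 √h. At steady state dh/dt = 0:
Q_in = 0.01341 √h_ss ⇒ √h_ss = 0.01499/0.01341 = 1.11782.
h_ss = 1.11782² = 1.24953 m. (Since h₀ = 0.2993 m < h_ss, the level will rise toward this value.)

1.250 m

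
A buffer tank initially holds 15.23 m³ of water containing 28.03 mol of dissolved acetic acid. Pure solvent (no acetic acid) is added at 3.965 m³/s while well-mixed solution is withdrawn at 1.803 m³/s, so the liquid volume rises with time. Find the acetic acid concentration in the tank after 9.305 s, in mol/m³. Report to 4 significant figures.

0.3929 mol/m³

Let m(t) be the amount of acetic acid. Volume: V(t) = V₀ + (Q_in − Q_out) t = 15.23 + 2.16200 t; V(9.305) = 35.3474 m³.
Solute balance: dm/dt = 0 − Q_out C = −Q_out m/V(t).
dm/m = −Q_out dt/(V₀ + 2.16200 t); integrating gives ln(m/m₀) = −(Q_out/(Q_in−Q_out)) ln(V/V₀).
m = m₀ (V₀/V)^(Q_out/(Q_in−Q_out)) = 28.03 × (15.23/35.3474)^(0.833950) = 13.8894 mol.
C = m/V = 13.8894/35.3474 = 0.392939 mol/m³.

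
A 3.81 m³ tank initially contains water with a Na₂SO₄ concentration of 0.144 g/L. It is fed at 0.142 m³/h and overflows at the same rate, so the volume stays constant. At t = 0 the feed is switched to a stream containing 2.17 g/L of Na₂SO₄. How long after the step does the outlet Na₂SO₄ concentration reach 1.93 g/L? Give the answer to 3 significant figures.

Species balance: V dC/dt = Q(C_in − C) ⇒ τ = V/Q = 26.831 h.
C(t) = C_in + (C₀ − C_in) e^(−t/τ). Set C = 1.93 and solve for t:
e^(−t/τ) = (C − C_in)/(C₀ − C_in) = (1.93 − 2.17)/(0.144 − 2.17) = 0.11846
t = −τ ln(…) = 26.831 × 2.1332 = 57.235 h.

57.2 h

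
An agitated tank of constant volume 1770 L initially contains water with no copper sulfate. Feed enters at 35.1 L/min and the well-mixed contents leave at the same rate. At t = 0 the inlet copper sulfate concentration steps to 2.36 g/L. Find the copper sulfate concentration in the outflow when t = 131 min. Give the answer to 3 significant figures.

2.18 g/L

Unsteady species balance (constant V, well mixed): V dC/dt = Q(C_in − C).
Time constant τ = V/Q = 1770/35.1 = 50.427 min.
Solution: C(t) = C_in + (C₀ − C_in) e^(−t/τ).
C(131) = 2.36 + (0 − 2.36)·e^(−131/50.427) = 2.36 + (-2.3600)·0.074437 = 2.1843 g/L.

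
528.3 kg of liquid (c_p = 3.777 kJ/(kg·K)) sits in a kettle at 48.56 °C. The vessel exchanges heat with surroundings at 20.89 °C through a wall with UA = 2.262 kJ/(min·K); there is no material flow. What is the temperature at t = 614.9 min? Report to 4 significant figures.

34.67 °C

Heat balance on the well-mixed liquid: M c_p dT/dt = −UA(T − T_amb).
dT/dt = (T_ss − T)/τ with T_ss = T_amb = 20.8900 °C, τ = M c_p/UA = 528.3·3.777/2.262 = 882.135 min.
This is linear first-order; T(t) = T_ss + (T₀ − T_ss) e^(−t/τ).
T(614.9) = 20.8900 + (27.6700)·0.498048 = 34.6710 °C.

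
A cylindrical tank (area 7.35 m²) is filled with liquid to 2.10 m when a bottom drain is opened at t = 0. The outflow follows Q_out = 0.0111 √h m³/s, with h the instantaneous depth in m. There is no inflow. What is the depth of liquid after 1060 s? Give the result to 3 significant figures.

0.421 m

Mass balance (ρ constant): A dh/dt = −0.0111 √h.
∫ h^(−1/2) dh = −(0.0111/A) ∫ dt, giving 2√h = 2√h₀ − (0.0111/A) t.
√h = √2.10 − 0.0111·1060/(2·7.35) = 1.4491 − 0.80041 = 0.64873.
h = 0.64873² = 0.42085 m.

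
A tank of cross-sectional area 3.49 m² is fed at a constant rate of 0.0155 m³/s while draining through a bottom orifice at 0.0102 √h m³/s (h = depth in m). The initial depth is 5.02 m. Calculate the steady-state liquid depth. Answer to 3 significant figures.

Level balance: A dh/dt = 0.0155 − 0.0102 √h. Setting dh/dt = 0:
Q_in = 0.0102 √h_ss ⇒ √h_ss = 0.0155/0.0102 = 1.5196.
h_ss = 1.5196² = 2.3092 m. (Since h₀ = 5.02 m > h_ss, the level will fall toward this value.)

2.31 m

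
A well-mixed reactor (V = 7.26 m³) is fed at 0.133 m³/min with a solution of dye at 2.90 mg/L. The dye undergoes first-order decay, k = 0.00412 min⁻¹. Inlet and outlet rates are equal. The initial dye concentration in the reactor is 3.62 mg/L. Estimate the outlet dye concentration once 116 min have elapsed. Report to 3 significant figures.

2.46 mg/L

Species balance: V dC/dt = Q C_in − Q C − k V C.
This is linear with rate a = Q/V + k = 0.022440 min⁻¹.
C_ss = Q C_in/(Q + kV) = 2.3675 mg/L; C(t) = C_ss + (C₀ − C_ss) e^(−a t).
C(116) = 2.3675 + (1.2525)·e^(−0.022440·116) = 2.3675 + (1.2525)·0.074052 = 2.4603 mg/L.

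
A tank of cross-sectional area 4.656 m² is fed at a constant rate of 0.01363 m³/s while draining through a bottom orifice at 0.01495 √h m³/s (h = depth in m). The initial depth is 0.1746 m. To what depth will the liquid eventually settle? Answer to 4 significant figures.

Mass balance (ρ constant): A dh/dt = Q_in − 0.01495 √h. At steady state dh/dt = 0:
Q_in = 0.01495 √h_ss ⇒ √h_ss = 0.01363/0.01495 = 0.911706.
h_ss = 0.911706² = 0.831207 m. (Since h₀ = 0.1746 m < h_ss, the level will rise toward this value.)

0.8312 m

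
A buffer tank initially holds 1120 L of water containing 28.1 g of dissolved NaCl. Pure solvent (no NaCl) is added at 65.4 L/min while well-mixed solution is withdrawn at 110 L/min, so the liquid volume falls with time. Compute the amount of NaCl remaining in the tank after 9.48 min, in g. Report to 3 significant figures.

Total volume: dV/dt = Q_in − Q_out = -44.600 L/min, so V(t) = 1120 − 44.600 t and V(9.48) = 697.19 L.
No NaCl enters, so dm/dt = −Q_out · (m/V).
Separate: dm/m = −Q_out dt/V(t) ⇒ ln(m/m₀) = −(Q_out/(Q_in−Q_out)) ln(V/V₀).
m = m₀ (V₀/V)^(Q_out/(Q_in−Q_out)) = 28.1 × (1120/697.19)^(-2.4664) = 8.7290 g.

8.73 g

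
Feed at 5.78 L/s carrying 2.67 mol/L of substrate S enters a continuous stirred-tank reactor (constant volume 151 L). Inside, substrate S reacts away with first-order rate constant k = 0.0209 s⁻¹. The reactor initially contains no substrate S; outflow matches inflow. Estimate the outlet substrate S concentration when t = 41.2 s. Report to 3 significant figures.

1.58 mol/L

V dC/dt = Q(C_in − C) − k V C.
This is linear with rate a = Q/V + k = 0.059178 s⁻¹.
C_ss = Q C_in/(Q + kV) = 1.7270 mol/L; C(t) = C_ss + (C₀ − C_ss) e^(−a t).
C(41.2) = 1.7270 + (-1.7270)·e^(−0.059178·41.2) = 1.7270 + (-1.7270)·0.087323 = 1.5762 mol/L.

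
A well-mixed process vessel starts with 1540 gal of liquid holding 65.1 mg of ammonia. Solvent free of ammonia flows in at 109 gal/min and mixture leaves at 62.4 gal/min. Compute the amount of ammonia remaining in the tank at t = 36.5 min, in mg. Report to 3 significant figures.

Total volume: dV/dt = Q_in − Q_out = 46.600 gal/min, so V(t) = 1540 + 46.600 t and V(36.5) = 3240.9 gal.
Solute balance: dm/dt = 0 − Q_out C = −Q_out m/V(t).
dm/m = −Q_out dt/(V₀ + 46.600 t); integrating gives ln(m/m₀) = −(Q_out/(Q_in−Q_out)) ln(V/V₀).
m = m₀ (V₀/V)^(Q_out/(Q_in−Q_out)) = 65.1 × (1540/3240.9)^(1.3391) = 24.037 mg.

24.0 mg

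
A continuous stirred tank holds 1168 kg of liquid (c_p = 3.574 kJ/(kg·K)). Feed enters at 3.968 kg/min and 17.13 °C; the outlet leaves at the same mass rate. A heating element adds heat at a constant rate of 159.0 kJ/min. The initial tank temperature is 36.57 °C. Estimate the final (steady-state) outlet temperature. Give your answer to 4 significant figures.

M c_p dT/dt = ṁ c_p (T_in − T) + Q̇.
At steady state dT/dt = 0 ⇒ T_ss = T_in + Q̇/(ṁ c_p) = 17.13 + 159.0/(3.968·3.574) = 28.3417 °C.

28.34 °C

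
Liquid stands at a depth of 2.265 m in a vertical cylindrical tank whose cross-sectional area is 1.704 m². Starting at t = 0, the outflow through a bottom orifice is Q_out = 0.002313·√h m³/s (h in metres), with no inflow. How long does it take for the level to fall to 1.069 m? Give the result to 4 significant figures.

694.1 s

With no inflow, A dh/dt = −0.002313 √h.
∫ h^(−1/2) dh = −(0.002313/A) ∫ dt, giving 2√h = 2√h₀ − (0.002313/A) t.
t = 2A(√h₀ − √h)/0.002313 = 2·1.704·(√2.265 − √1.069)/0.002313
  = 3.40800 × (1.50499 − 1.03392) / 0.002313 = 694.076 s.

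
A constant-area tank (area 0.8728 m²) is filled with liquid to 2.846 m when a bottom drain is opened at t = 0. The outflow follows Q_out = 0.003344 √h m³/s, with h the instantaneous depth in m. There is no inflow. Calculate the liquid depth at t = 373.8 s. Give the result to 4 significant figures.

0.9427 m

Accumulation of liquid (constant cross-section A): A dh/dt = −0.003344 √h.
∫ h^(−1/2) dh = −(0.003344/A) ∫ dt, giving 2√h = 2√h₀ − (0.003344/A) t.
√h = √2.846 − 0.003344·373.8/(2·0.8728) = 1.68701 − 0.716079 = 0.970930.
h = 0.970930² = 0.942706 m.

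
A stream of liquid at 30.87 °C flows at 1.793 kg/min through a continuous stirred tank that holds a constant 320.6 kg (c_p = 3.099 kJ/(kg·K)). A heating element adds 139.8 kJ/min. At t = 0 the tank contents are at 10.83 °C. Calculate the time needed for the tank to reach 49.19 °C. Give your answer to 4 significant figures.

M c_p dT/dt = ṁ c_p (T_in − T) + Q̇.
τ = M/ṁ = 178.806 min; T_ss = T_in + Q̇/(ṁ c_p) = 56.0297 °C.
T(t) = T_ss + (T₀ − T_ss) e^(−t/τ). Set T = 49.19:
e^(−t/τ) = (49.19 − 56.0297)/(10.83 − 56.0297) = 0.151322
t = −178.806 · ln(0.151322) = 337.649 min.

337.6 min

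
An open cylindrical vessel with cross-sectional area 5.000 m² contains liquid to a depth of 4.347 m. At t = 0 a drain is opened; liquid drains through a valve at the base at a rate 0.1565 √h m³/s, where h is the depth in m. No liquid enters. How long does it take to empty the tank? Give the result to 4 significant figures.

133.2 s

A dh/dt = −Q_out = −0.1565 √h.
This is separable: 2 d(√h)/dt = −0.1565/A, so √h = √h₀ − (0.1565/(2A)) t.
Set h = 0: 2√h₀ = (0.1565/A) t_empty ⇒ t_empty = 2A√h₀/0.1565.
t_empty = 2·5.000·√4.347/0.1565 = 10.0000·2.08495/0.1565 = 133.223 s.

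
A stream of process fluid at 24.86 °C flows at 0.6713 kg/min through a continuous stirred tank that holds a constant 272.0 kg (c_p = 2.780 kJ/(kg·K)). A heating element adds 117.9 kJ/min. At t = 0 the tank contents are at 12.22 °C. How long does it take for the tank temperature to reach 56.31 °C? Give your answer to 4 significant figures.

353.0 min

Energy balance: M c_p dT/dt = ṁ c_p (T_in − T) + 117.9.
τ = M/ṁ = 405.184 min; T_ss = T_in + Q̇/(ṁ c_p) = 88.0360 °C.
T(t) = T_ss + (T₀ − T_ss) e^(−t/τ). Set T = 56.31:
e^(−t/τ) = (56.31 − 88.0360)/(12.22 − 88.0360) = 0.418461
t = −405.184 · ln(0.418461) = 352.985 min.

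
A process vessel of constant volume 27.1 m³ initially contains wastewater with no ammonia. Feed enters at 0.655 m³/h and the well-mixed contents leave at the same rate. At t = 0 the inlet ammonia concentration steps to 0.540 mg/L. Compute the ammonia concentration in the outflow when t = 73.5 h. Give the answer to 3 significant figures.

0.449 mg/L

Accumulation = in − out for the solute gives V dC/dt = Q(C_in − C).
So dC/dt = (C_in − C)/τ with τ = V/Q = 27.1/0.655 = 41.374 h.
Solution: C(t) = C_in + (C₀ − C_in) e^(−t/τ).
C(73.5) = 0.540 + (0 − 0.540)·e^(−73.5/41.374) = 0.540 + (-0.54000)·0.16923 = 0.44861 mg/L.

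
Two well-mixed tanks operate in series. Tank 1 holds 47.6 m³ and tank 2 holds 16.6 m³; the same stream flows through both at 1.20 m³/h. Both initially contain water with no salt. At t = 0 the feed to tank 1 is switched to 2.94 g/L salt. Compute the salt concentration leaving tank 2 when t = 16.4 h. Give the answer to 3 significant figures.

Species balance on tank i: dCᵢ/dt = (Cᵢ₋₁ − Cᵢ)/τᵢ with τᵢ = Vᵢ/Q.
τ₁ = 47.6/1.20 = 39.667 h; τ₂ = 16.6/1.20 = 13.833 h.
Solving the cascade with C₁(0)=C₂(0)=0 gives C₂(t) = C_in[1 − (τ₁ e^(−t/τ₁) − τ₂ e^(−t/τ₂))/(τ₁ − τ₂)].
At t = 16.4: e^(−t/τ₁) = 0.66137, e^(−t/τ₂) = 0.30558.
C₂ = 2.94·[1 − (39.667·0.66137 − 13.833·0.30558)/(25.833)] = 2.94·0.14811 = 0.43546 g/L.

0.435 g/L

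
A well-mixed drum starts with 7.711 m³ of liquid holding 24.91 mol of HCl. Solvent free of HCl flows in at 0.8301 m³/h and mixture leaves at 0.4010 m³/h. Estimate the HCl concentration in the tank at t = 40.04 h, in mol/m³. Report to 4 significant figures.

0.3347 mol/m³

Total volume: dV/dt = Q_in − Q_out = 0.429100 m³/h, so V(t) = 7.711 + 0.429100 t and V(40.04) = 24.8922 m³.
Solute balance: dm/dt = 0 − Q_out C = −Q_out m/V(t).
Separate: dm/m = −Q_out dt/V(t) ⇒ ln(m/m₀) = −(Q_out/(Q_in−Q_out)) ln(V/V₀).
m = m₀ (V₀/V)^(Q_out/(Q_in−Q_out)) = 24.91 × (7.711/24.8922)^(0.934514) = 8.33203 mol.
C = m/V = 8.33203/24.8922 = 0.334725 mol/m³.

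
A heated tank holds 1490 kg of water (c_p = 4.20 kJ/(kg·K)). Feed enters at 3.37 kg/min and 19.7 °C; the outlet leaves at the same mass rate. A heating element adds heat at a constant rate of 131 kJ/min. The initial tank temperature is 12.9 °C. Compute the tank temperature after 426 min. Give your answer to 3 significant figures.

M c_p dT/dt = ṁ c_p (T_in − T) + Q̇.
τ = M/ṁ = 442.14 min; T_ss = T_in + Q̇/(ṁ c_p) = 19.7 + 131/(3.37·4.20) = 28.955 °C.
Integrating: T(t) = T_ss + (T₀ − T_ss) e^(−t/τ).
T(426) = 28.955 + (-16.055)·e^(−426/442.14) = 28.955 + (-16.055)·0.38155 = 22.829 °C.

22.8 °C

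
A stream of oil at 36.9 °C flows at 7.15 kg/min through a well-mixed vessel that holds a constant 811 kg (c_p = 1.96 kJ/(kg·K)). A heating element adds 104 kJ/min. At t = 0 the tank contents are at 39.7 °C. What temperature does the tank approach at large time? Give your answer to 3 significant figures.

44.3 °C

First-law balance (no shaft work): M c_p dT/dt = ṁ c_p (T_in − T) + 104.
At steady state dT/dt = 0 ⇒ T_ss = T_in + Q̇/(ṁ c_p) = 36.9 + 104/(7.15·1.96) = 44.321 °C.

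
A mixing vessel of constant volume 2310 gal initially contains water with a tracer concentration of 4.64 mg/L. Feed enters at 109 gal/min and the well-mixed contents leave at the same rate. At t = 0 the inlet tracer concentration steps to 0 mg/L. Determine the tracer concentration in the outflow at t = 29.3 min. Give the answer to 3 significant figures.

1.16 mg/L

Species balance on the tank: V dC/dt = Q(C_in − C).
Rewrite as dC/dt + C/τ = C_in/τ, τ = V/Q = 21.193 min.
Integrating: C(t) = C_in + (C₀ − C_in) e^(−t/τ).
C(29.3) = 0 + (4.64 − 0)·e^(−29.3/21.193) = 0 + (4.6400)·0.25094 = 1.1643 mg/L.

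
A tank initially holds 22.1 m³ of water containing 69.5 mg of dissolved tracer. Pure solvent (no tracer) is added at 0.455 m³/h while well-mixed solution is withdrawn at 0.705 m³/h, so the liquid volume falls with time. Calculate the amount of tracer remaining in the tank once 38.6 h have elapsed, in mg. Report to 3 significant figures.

13.8 mg

Let m(t) be the amount of tracer. Volume: V(t) = V₀ + (Q_in − Q_out) t = 22.1 − 0.25000 t; V(38.6) = 12.450 m³.
Solute balance: dm/dt = 0 − Q_out C = −Q_out m/V(t).
dm/m = −Q_out dt/(V₀ − 0.25000 t); integrating gives ln(m/m₀) = −(Q_out/(Q_in−Q_out)) ln(V/V₀).
m = m₀ (V₀/V)^(Q_out/(Q_in−Q_out)) = 69.5 × (22.1/12.450)^(-2.8200) = 13.778 mg.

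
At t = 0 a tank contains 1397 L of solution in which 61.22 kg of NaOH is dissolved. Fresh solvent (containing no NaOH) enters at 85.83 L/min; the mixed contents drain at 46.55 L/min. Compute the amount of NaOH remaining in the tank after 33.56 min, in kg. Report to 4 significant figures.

Total volume: dV/dt = Q_in − Q_out = 39.2800 L/min, so V(t) = 1397 + 39.2800 t and V(33.56) = 2715.24 L.
Solute balance: dm/dt = 0 − Q_out C = −Q_out m/V(t).
Separate: dm/m = −Q_out dt/V(t) ⇒ ln(m/m₀) = −(Q_out/(Q_in−Q_out)) ln(V/V₀).
m = m₀ (V₀/V)^(Q_out/(Q_in−Q_out)) = 61.22 × (1397/2715.24)^(1.18508) = 27.8526 kg.

27.85 kg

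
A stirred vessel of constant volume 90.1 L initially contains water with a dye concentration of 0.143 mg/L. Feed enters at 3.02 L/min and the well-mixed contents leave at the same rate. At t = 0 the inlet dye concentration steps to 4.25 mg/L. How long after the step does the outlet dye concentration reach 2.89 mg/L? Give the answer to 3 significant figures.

33.0 min

Species balance on the tank: V dC/dt = Q(C_in − C), so τ = V/Q = 29.834 min.
C(t) = C_in + (C₀ − C_in) e^(−t/τ). Set C = 2.89 and solve for t:
e^(−t/τ) = (C − C_in)/(C₀ − C_in) = (2.89 − 4.25)/(0.143 − 4.25) = 0.33114
t = −τ ln(…) = 29.834 × 1.1052 = 32.973 min.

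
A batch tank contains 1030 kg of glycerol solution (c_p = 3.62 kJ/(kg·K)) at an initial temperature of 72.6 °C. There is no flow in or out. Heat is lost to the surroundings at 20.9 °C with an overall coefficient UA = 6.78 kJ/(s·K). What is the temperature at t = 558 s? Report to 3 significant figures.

M c_p dT/dt = −UA(T − T_amb).
dT/dt = (T_ss − T)/τ with T_ss = T_amb = 20.900 °C, τ = M c_p/UA = 1030·3.62/6.78 = 549.94 s.
T approaches T_ss exponentially: T(t) = T_ss + (T₀ − T_ss) e^(−t/τ).
T(558) = 20.900 + (51.700)·0.36253 = 39.643 °C.

39.6 °C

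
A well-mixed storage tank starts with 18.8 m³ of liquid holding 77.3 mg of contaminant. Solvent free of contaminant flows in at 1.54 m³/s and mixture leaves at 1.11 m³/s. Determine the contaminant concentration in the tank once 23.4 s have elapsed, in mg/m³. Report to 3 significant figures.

0.886 mg/m³

Total volume: dV/dt = Q_in − Q_out = 0.43000 m³/s, so V(t) = 18.8 + 0.43000 t and V(23.4) = 28.862 m³.
Solute balance: dm/dt = 0 − Q_out C = −Q_out m/V(t).
dm/m = −Q_out dt/(V₀ + 0.43000 t); integrating gives ln(m/m₀) = −(Q_out/(Q_in−Q_out)) ln(V/V₀).
m = m₀ (V₀/V)^(Q_out/(Q_in−Q_out)) = 77.3 × (18.8/28.862)^(2.5814) = 25.563 mg.
C = m/V = 25.563/28.862 = 0.88568 mg/m³.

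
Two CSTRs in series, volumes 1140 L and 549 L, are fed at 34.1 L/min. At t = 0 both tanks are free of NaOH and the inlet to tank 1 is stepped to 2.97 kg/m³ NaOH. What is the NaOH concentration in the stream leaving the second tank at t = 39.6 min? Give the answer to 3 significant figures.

Each tank obeys Vᵢ dCᵢ/dt = Q(Cᵢ₋₁ − Cᵢ), so τᵢ = Vᵢ/Q.
τ₁ = 1140/34.1 = 33.431 min; τ₂ = 549/34.1 = 16.100 min.
Tank 1: C₁ = C_in(1 − e^(−t/τ₁)). Tank 2 (τ₁ ≠ τ₂): C₂ = C_in[1 − (τ₁ e^(−t/τ₁) − τ₂ e^(−t/τ₂))/(τ₁ − τ₂)].
At t = 39.6: e^(−t/τ₁) = 0.30589, e^(−t/τ₂) = 0.085463.
C₂ = 2.97·[1 − (33.431·0.30589 − 16.100·0.085463)/(17.331)] = 2.97·0.48935 = 1.4534 kg/m³.

1.45 kg/m³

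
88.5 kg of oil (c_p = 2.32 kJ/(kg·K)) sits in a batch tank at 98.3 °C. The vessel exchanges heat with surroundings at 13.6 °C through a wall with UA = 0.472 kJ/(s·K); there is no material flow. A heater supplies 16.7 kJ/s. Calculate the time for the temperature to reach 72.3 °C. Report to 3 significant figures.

Unsteady energy balance on the tank contents: M c_p dT/dt = −UA(T − T_amb) + Q̇.
τ = M c_p/UA = 435.00 s; T_ss = T_amb + Q̇/UA = 13.6 + 16.7/0.472 = 48.981 °C.
T(t) = T_ss + (T₀ − T_ss)e^(−t/τ); set T = 72.3:
t = −τ ln[(T − T_ss)/(T₀ − T_ss)] = −435.00 · ln(0.47282) = 325.84 s.

326 s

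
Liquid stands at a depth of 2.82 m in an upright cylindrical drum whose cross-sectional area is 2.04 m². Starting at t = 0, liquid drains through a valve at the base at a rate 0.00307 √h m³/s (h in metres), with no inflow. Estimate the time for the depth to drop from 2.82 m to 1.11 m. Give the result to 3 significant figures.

A dh/dt = −Q_out = −0.00307 √h.
This is separable: 2 d(√h)/dt = −0.00307/A, so √h = √h₀ − (0.00307/(2A)) t.
t = 2A(√h₀ − √h)/0.00307 = 2·2.04·(√2.82 − √1.11)/0.00307
  = 4.0800 × (1.6793 − 1.0536) / 0.00307 = 831.58 s.

832 s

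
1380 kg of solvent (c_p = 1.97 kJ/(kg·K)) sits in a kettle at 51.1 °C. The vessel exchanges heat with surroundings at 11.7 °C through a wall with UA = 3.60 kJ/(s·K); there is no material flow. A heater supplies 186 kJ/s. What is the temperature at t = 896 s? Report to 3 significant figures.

M c_p dT/dt = −UA(T − T_amb) + Q̇.
dT/dt = (T_ss − T)/τ with T_ss = T_amb + Q̇/UA = 11.7 + 186/3.60 = 63.367 °C, τ = M c_p/UA = 1380·1.97/3.60 = 755.17 s.
Integrating: T(t) = T_ss + (T₀ − T_ss) e^(−t/τ).
T(896) = 63.367 + (-12.267)·0.30529 = 59.622 °C.

59.6 °C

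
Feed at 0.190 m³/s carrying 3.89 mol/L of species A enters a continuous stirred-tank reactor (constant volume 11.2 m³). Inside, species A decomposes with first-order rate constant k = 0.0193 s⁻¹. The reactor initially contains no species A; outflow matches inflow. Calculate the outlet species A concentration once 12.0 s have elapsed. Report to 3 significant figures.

0.642 mol/L

Species balance: V dC/dt = Q C_in − Q C − k V C.
This is linear with rate a = Q/V + k = 0.036264 s⁻¹.
C_ss = Q C_in/(Q + kV) = 1.8197 mol/L; C(t) = C_ss + (C₀ − C_ss) e^(−a t).
C(12.0) = 1.8197 + (-1.8197)·e^(−0.036264·12.0) = 1.8197 + (-1.8197)·0.64715 = 0.64208 mol/L.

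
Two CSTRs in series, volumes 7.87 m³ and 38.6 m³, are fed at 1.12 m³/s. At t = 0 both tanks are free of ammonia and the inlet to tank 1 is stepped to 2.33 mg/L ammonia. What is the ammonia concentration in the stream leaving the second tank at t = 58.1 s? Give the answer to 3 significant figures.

1.79 mg/L

Time constants: τᵢ = Vᵢ/Q for each well-mixed tank.
τ₁ = 7.87/1.12 = 7.0268 s; τ₂ = 38.6/1.12 = 34.464 s.
Tank 1: C₁ = C_in(1 − e^(−t/τ₁)). Tank 2 (τ₁ ≠ τ₂): C₂ = C_in[1 − (τ₁ e^(−t/τ₁) − τ₂ e^(−t/τ₂))/(τ₁ − τ₂)].
At t = 58.1: e^(−t/τ₁) = 0.00025651, e^(−t/τ₂) = 0.18530.
C₂ = 2.33·[1 − (7.0268·0.00025651 − 34.464·0.18530)/(-27.438)] = 2.33·0.76732 = 1.7878 mg/L.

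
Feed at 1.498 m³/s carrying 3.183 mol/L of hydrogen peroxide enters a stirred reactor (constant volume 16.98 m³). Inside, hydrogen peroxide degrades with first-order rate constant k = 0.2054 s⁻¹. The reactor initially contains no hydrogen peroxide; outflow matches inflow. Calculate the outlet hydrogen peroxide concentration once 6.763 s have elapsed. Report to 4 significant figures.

0.8251 mol/L

Accumulation = in − out − consumed: V dC/dt = Q C_in − Q C − k V C.
dC/dt = (Q/V) C_in − (Q/V + k) C; effective rate a = Q/V + k = 0.0882214 + 0.2054 = 0.293621 s⁻¹.
C_ss = Q C_in/(Q + kV) = 0.956364 mol/L; C(t) = C_ss + (C₀ − C_ss) e^(−a t).
C(6.763) = 0.956364 + (-0.956364)·e^(−0.293621·6.763) = 0.956364 + (-0.956364)·0.137276 = 0.825078 mol/L.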